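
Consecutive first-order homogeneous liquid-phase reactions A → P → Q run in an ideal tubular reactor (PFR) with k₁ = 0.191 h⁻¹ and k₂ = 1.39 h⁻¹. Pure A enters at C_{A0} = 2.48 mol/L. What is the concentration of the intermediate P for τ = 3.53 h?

0.198 mol/L

The intermediate concentration in a first-order A→B→C sequence is C_P = k₁C_{A0}(e^(−k₁τ) − e^(−k₂τ))/(k₂−k₁).
e^(−k₁τ) = e^(−0.191×3.53) = e^(−0.6742) = 0.5095; e^(−k₂τ) = e^(−4.907) = 0.007397.
C_P = 0.191×2.48/(1.39−0.191) × (0.5095−0.007397) = 0.3951×0.5022 = 0.1984 mol/L.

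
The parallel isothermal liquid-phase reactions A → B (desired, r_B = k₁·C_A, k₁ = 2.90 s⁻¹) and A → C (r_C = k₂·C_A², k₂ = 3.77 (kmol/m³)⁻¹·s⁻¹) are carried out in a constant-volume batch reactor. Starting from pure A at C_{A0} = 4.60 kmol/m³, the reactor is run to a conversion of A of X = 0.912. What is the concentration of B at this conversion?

1.17 kmol/m³

C_A = C_{A0}(1−X) = 0.4048 kmol/m³.
Along a PFR/batch, dC_B/dC_A = −r_B/(r_B+r_C) = −k₁/(k₁+k₂·C_A).
Integrating from C_{A0} to C_A: C_B = (2.90/3.77)·ln[(2.90+3.77·4.60)/(2.90+3.77·0.405)] = 0.7692·ln(20.24/4.426) = 1.169 kmol/m³.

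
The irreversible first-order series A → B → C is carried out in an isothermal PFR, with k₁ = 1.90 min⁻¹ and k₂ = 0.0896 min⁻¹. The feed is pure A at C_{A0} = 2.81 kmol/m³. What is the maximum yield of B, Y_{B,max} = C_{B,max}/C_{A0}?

Evaluating C_B at τ_opt = ln(k₂/k₁)/(k₂−k₁) gives C_{B,max}/C_{A0} = (k₁/k₂)^[k₂/(k₂−k₁)].
= (1.90/0.0896)^(0.0896/(0.0896−1.90)) = (21.21)^(-0.04949) = 0.8597.

0.860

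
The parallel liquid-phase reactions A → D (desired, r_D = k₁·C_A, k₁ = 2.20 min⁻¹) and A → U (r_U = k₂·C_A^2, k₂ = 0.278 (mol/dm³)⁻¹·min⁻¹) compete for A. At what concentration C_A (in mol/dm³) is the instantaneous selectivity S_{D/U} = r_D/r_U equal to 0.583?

S_{D/U} = (k₁/k₂)·C_A⁻¹ ⇒ C_A = (S·k₂/k₁)^(-1).
= (0.583×0.278/2.20)^(-1) = (0.07367)^(-1) = 13.6 mol/dm³.

13.6 mol/dm³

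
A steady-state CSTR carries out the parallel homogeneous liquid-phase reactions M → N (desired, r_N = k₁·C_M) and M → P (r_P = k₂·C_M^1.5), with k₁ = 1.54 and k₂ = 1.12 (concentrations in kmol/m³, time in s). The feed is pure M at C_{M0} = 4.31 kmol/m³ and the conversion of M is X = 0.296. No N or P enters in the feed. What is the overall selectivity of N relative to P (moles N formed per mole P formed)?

Exit C_M = C_{M0}(1−X) = 4.31×0.704 = 3.034 kmol/m³.
In a CSTR the entire volume is at exit conditions, so r_N = 1.54×3.034 = 4.673 and r_P = 1.12×3.034^1.5 = 5.920.
Overall selectivity = C_N/C_P = r_Nτ/(r_Pτ) = r_N/r_P = 0.789.

0.789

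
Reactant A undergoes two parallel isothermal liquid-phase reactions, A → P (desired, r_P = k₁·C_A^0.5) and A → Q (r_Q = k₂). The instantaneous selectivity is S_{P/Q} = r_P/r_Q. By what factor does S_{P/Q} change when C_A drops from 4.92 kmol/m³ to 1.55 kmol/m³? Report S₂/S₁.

0.561

S_{P/Q} = (k₁/k₂)·C_A^0.5, so S₂/S₁ = (C_{A,2}/C_{A,1})^0.5.
= (1.55/4.92)^0.5 = (0.3150)^0.5 = 0.561.
Selectivity toward P falls as C_A falls — high-concentration operation is favoured.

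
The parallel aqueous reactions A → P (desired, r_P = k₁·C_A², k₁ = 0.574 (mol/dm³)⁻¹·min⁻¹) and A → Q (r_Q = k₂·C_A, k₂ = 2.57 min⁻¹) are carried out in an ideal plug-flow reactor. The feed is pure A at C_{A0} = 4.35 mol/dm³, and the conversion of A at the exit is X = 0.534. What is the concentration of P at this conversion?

0.956 mol/dm³

C_A = C_{A0}(1−X) = 2.027 mol/dm³.
Along a PFR/batch, dC_Q/dC_A = −r_Q/(r_P+r_Q) = −k₂/(k₂+k₁·C_A).
Integrating from C_{A0} to C_A: C_Q = (2.57/0.574)·ln[(2.57+0.574·4.35)/(2.57+0.574·2.03)] = 4.477·ln(5.067/3.734) = 1.367 mol/dm³.
Then C_P = (C_{A0}−C_A) − C_Q = 2.323 − 1.367 = 0.9557 mol/dm³.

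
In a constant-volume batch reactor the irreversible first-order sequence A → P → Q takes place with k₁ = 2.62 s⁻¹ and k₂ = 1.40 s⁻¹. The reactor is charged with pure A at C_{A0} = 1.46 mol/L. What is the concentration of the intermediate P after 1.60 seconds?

0.286 mol/L

Solving the coupled first-order balances gives C_P(t) = [k₁/(k₂−k₁)]·C_{A0}·(e^(−k₁t) − e^(−k₂t)).
e^(−k₁t) = e^(−2.62×1.60) = e^(−4.192) = 0.01512; e^(−k₂t) = e^(−2.240) = 0.1065.
C_P = 2.62×1.46/(1.40−2.62) × (0.01512−0.1065) = (-3.135)×(-0.09134) = 0.2864 mol/L.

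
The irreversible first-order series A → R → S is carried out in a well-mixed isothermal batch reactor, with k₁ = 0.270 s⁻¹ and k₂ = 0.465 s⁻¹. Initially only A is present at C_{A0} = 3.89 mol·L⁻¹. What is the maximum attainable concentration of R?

1.06 mol·L⁻¹

Evaluating C_R at t_opt = ln(k₂/k₁)/(k₂−k₁) gives C_{R,max}/C_{A0} = (k₁/k₂)^[k₂/(k₂−k₁)].
= (0.270/0.465)^(0.465/(0.465−0.270)) = (0.5806)^(2.385) = 0.2735.
C_{R,max} = 0.2735×3.89 = 1.06 mol·L⁻¹.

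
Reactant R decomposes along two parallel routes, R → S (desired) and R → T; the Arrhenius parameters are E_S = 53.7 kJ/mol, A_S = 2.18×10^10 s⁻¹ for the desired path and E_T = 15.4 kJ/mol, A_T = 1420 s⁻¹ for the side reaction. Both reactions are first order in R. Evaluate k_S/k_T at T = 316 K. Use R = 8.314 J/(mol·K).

k_S/k_T = (A_S/A_T)·exp[−(E_S−E_T)/(RT)] = (A_S/A_T)·exp[(E_T−E_S)/(RT)].
(E_T−E_S)/(RT) = (15.4−53.7)×10³/(8.314×316) = -38300/2627 = -14.58.
k_S/k_T = (2.18×10^10/1420)·exp(-14.58) = 1.535×10^7 × 4.664×10^-7 = 7.16.

7.16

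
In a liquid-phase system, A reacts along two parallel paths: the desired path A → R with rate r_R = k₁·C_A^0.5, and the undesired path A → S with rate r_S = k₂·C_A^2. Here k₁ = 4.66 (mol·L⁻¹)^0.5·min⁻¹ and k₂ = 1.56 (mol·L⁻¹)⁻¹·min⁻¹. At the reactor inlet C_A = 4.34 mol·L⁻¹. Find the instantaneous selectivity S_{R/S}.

0.330

S_{R/S} = r_R/r_S = (k₁·C_A^0.5)/(k₂·C_A^2) = (k₁/k₂)·C_A^-1.5.
= (4.66×4.340^0.5) / (1.56×4.340^2) = 9.708/29.38 = 0.330.
The undesired path is higher order in A, so low C_A (CSTR or dilute feed) favours R.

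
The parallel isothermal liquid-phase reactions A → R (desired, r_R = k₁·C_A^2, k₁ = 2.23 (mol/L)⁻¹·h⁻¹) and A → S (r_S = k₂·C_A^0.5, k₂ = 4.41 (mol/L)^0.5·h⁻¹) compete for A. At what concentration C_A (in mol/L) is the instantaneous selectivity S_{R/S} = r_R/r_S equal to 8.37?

6.49 mol/L

S_{R/S} = (k₁/k₂)·C_A^1.5 ⇒ C_A = (S·k₂/k₁)^(1/1.5).
= (8.37×4.41/2.23)^(0.6667) = (16.55)^(0.6667) = 6.49 mol/L.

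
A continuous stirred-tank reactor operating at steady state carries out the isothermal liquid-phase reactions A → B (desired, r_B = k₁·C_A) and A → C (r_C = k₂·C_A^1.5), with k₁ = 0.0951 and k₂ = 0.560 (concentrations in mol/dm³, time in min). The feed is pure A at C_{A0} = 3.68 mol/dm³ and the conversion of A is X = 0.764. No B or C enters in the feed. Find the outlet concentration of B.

Exit C_A = C_{A0}(1−X) = 3.68×0.236 = 0.8685 mol/dm³.
Rates in a CSTR are evaluated at the outlet concentration: r_B = 0.0951×0.8685 = 0.08259, r_C = 0.560×0.8685^1.5 = 0.4532.
Fraction of consumed A going to B: r_B/(r_B+r_C) = 0.1541.
C_B = 0.1541·C_{A0}·X = 0.1541×3.68×0.764 = 0.433 mol/dm³.

0.433 mol/dm³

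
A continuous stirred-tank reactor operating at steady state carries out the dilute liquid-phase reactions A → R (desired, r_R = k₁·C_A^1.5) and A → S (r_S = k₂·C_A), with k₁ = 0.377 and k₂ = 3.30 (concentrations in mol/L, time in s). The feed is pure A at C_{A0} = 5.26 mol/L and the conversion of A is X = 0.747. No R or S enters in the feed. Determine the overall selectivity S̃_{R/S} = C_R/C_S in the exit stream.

Exit C_A = C_{A0}(1−X) = 5.26×0.253 = 1.331 mol/L.
In a CSTR the entire volume is at exit conditions, so r_R = 0.377×1.331^1.5 = 0.5788 and r_S = 3.30×1.331 = 4.392.
Overall selectivity = C_R/C_S = r_Rτ/(r_Sτ) = r_R/r_S = 0.132.

0.132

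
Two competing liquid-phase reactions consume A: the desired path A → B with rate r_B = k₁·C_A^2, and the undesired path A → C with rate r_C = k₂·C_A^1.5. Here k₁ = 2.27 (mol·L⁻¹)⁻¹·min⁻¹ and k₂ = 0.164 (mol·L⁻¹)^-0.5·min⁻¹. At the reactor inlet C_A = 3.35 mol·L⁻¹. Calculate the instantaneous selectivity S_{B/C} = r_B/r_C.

25.3

S_{B/C} = r_B/r_C = (k₁·C_A^2)/(k₂·C_A^1.5) = (k₁/k₂)·C_A^0.5.
= (2.27×3.350^2) / (0.164×3.350^1.5) = 25.48/1.006 = 25.3.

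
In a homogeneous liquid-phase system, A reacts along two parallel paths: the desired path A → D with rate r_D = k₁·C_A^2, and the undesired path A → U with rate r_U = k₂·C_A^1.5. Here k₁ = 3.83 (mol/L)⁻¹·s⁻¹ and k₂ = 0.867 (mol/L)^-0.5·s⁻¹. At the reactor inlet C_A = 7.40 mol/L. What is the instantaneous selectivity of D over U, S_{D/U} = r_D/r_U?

12.0

S_{D/U} = r_D/r_U = (k₁·C_A^2)/(k₂·C_A^1.5) = (k₁/k₂)·C_A^0.5.
= (3.83×7.400^2) / (0.867×7.400^1.5) = 209.7/17.45 = 12.0.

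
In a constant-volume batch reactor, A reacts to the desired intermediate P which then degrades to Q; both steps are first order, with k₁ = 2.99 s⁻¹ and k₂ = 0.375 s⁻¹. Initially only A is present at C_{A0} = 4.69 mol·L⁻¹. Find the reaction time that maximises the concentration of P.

Setting dC_P/dt = 0 gives t_opt = ln(k₂/k₁)/(k₂−k₁).
= ln(0.375/2.99)/(0.375−2.99) = ln(0.1254)/-2.615 = -2.076/-2.615 = 0.794 s.

0.794 s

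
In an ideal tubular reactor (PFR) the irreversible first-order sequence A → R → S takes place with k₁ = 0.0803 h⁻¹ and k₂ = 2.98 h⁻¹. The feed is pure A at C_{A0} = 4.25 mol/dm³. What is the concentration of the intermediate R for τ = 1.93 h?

0.100 mol/dm³

For first-order series with pure A initially, C_R(τ) = k₁C_{A0}/(k₂−k₁)·(e^(−k₁τ) − e^(−k₂τ)).
e^(−k₁τ) = e^(−0.0803×1.93) = e^(−0.1550) = 0.8564; e^(−k₂τ) = e^(−5.751) = 0.003178.
C_R = 0.0803×4.25/(2.98−0.0803) × (0.8564−0.003178) = 0.1177×0.8533 = 0.1004 mol/dm³.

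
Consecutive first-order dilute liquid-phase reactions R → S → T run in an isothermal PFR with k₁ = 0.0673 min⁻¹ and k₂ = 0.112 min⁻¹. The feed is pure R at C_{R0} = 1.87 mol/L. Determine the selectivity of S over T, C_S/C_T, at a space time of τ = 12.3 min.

Solving the coupled first-order balances gives C_S(τ) = [k₁/(k₂−k₁)]·C_{R0}·(e^(−k₁τ) − e^(−k₂τ)).
e^(−k₁τ) = e^(−0.0673×12.3) = e^(−0.8278) = 0.4370; e^(−k₂τ) = e^(−1.378) = 0.2522.
C_S = 0.0673×1.87/(0.112−0.0673) × (0.4370−0.2522) = 2.815×0.1848 = 0.5204 mol/L.
C_R = C_{R0}e^(−k₁τ) = 0.8172 mol/L, so C_T = C_{R0}−C_R−C_S = 0.5324 mol/L; C_S/C_T = 0.977.

0.977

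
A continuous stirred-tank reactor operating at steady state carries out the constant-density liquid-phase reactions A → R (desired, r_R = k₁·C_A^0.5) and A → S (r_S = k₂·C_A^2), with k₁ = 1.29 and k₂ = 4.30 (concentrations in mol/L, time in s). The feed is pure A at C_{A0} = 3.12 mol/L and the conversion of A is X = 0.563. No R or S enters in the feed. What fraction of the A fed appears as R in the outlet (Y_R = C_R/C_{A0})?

0.0893

Exit C_A = C_{A0}(1−X) = 3.12×0.437 = 1.363 mol/L.
A CSTR operates uniformly at the exit composition, giving r_R = 1.506 and r_S = 7.994 (each k·C_A^n at C_A = 1.363).
Fraction of consumed A going to R: r_R/(r_R+r_S) = 0.1586.
C_R = 0.1586·C_{A0}·X = 0.1586×3.12×0.563 = 0.279 mol/L; Y_R = C_R/C_{A0} = 0.0893.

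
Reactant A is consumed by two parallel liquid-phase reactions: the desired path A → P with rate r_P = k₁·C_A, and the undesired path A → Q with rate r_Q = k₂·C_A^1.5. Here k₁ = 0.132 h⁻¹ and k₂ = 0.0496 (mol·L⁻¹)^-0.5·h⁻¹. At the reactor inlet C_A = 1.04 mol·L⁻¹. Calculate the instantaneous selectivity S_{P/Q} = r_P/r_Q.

S_{P/Q} = r_P/r_Q = (k₁·C_A)/(k₂·C_A^1.5) = (k₁/k₂)·C_A^-0.5.
= (0.132×1.040) / (0.0496×1.040^1.5) = 0.1373/0.05261 = 2.61.

2.61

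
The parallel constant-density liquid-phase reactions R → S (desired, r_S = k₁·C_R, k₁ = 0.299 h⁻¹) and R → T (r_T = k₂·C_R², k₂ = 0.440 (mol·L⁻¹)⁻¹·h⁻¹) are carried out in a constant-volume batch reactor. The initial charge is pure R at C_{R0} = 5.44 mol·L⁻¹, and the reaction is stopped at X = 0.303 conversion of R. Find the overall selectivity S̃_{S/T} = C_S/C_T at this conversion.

0.149

C_R = C_{R0}(1−X) = 3.792 mol·L⁻¹.
Along a PFR/batch, dC_S/dC_R = −r_S/(r_S+r_T) = −k₁/(k₁+k₂·C_R).
Integrating from C_{R0} to C_R: C_S = (0.299/0.440)·ln[(0.299+0.440·5.44)/(0.299+0.440·3.79)] = 0.6795·ln(2.693/1.967) = 0.2133 mol·L⁻¹.
C_T = (C_{R0}−C_R)−C_S = 1.435 mol·L⁻¹; S̃_{S/T} = 0.2133/1.435 = 0.149.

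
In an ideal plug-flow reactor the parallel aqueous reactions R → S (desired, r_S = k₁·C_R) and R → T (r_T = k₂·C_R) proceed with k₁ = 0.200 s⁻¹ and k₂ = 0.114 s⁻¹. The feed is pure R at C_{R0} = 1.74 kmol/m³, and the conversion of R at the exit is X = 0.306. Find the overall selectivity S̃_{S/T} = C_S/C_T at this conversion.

C_R = C_{R0}(1−X) = 1.208 kmol/m³.
Both paths are first order in R, so the instantaneous fraction to S is constant: dC_S/d(−C_R) = k₁/(k₁+k₂) = 0.6369.
C_S = 0.6369·(C_{R0}−C_R) = 0.6369×0.5324 = 0.339 kmol/m³.
C_T = (C_{R0}−C_R)−C_S = 0.1933 kmol/m³; S̃_{S/T} = 0.3391/0.1933 = 1.75.

1.75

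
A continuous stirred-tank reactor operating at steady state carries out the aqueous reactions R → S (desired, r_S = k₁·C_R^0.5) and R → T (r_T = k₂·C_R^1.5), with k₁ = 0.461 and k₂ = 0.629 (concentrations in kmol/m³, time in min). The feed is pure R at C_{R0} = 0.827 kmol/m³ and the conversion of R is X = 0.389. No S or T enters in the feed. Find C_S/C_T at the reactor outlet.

1.45

Exit C_R = C_{R0}(1−X) = 0.827×0.611 = 0.5053 kmol/m³.
In a CSTR the entire volume is at exit conditions, so r_S = 0.461×0.5053^0.5 = 0.3277 and r_T = 0.629×0.5053^1.5 = 0.2259.
Overall selectivity = C_S/C_T = r_Sτ/(r_Tτ) = r_S/r_T = 1.45.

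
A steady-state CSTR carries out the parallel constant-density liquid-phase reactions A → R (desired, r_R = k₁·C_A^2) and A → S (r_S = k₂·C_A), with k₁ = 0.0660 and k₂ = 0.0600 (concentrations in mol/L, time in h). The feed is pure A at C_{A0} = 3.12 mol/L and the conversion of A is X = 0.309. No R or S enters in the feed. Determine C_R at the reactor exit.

0.678 mol/L

Exit C_A = C_{A0}(1−X) = 3.12×0.691 = 2.156 mol/L.
Rates in a CSTR are evaluated at the outlet concentration: r_R = 0.0660×2.156^2 = 0.3068, r_S = 0.0600×2.156 = 0.1294.
Fraction of consumed A going to R: r_R/(r_R+r_S) = 0.7034.
C_R = 0.7034·C_{A0}·X = 0.7034×3.12×0.309 = 0.678 mol/L.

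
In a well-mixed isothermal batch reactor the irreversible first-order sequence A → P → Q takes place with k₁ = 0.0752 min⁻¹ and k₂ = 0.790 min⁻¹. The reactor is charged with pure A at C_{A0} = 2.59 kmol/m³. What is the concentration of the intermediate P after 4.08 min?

0.190 kmol/m³

The intermediate concentration in a first-order A→B→C sequence is C_P = k₁C_{A0}(e^(−k₁t) − e^(−k₂t))/(k₂−k₁).
e^(−k₁t) = e^(−0.0752×4.08) = e^(−0.3068) = 0.7358; e^(−k₂t) = e^(−3.223) = 0.03983.
C_P = 0.0752×2.59/(0.790−0.0752) × (0.7358−0.03983) = 0.2725×0.6960 = 0.1896 kmol/m³.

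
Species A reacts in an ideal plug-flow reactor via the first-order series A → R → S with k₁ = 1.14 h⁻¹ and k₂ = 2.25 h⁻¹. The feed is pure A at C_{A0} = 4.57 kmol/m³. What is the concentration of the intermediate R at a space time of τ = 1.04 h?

0.982 kmol/m³

For first-order series with pure A initially, C_R(τ) = k₁C_{A0}/(k₂−k₁)·(e^(−k₁τ) − e^(−k₂τ)).
e^(−k₁τ) = e^(−1.14×1.04) = e^(−1.186) = 0.3056; e^(−k₂τ) = e^(−2.340) = 0.09633.
C_R = 1.14×4.57/(2.25−1.14) × (0.3056−0.09633) = 4.694×0.2092 = 0.9820 kmol/m³.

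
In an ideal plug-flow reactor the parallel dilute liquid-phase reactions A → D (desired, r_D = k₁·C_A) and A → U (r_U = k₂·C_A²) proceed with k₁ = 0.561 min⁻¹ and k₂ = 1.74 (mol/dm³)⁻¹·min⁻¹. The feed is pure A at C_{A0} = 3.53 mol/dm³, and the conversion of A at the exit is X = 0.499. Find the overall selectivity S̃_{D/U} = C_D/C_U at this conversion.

C_A = C_{A0}(1−X) = 1.769 mol/dm³.
Along a PFR/batch, dC_D/dC_A = −r_D/(r_D+r_U) = −k₁/(k₁+k₂·C_A).
Integrating from C_{A0} to C_A: C_D = (0.561/1.74)·ln[(0.561+1.74·3.53)/(0.561+1.74·1.77)] = 0.3224·ln(6.703/3.638) = 0.1970 mol/dm³.
C_U = (C_{A0}−C_A)−C_D = 1.564 mol/dm³; S̃_{D/U} = 0.1970/1.564 = 0.126.

0.126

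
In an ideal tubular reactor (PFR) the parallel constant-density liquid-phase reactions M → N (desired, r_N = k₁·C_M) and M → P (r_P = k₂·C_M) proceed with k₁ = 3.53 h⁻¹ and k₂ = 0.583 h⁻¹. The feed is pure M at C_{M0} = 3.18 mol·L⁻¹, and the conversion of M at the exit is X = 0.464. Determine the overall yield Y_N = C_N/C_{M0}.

C_M = C_{M0}(1−X) = 1.704 mol·L⁻¹.
Both paths are first order in M, so the instantaneous fraction to N is constant: dC_N/d(−C_M) = k₁/(k₁+k₂) = 0.8583.
C_N = 0.8583·(C_{M0}−C_M) = 0.8583×1.476 = 1.27 mol·L⁻¹.
Y_N = C_N/C_{M0} = 1.266/3.18 = 0.398.

0.398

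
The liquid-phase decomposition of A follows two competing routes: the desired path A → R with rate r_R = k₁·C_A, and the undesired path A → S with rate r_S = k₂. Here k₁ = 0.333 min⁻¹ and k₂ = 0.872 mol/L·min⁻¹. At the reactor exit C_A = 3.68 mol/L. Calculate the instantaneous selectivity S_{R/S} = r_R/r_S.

1.41

S_{R/S} = r_R/r_S = (k₁·C_A)/(k₂) = (k₁/k₂)·C_A.
= (0.333×3.680) / (0.872) = 1.225/0.8720 = 1.41.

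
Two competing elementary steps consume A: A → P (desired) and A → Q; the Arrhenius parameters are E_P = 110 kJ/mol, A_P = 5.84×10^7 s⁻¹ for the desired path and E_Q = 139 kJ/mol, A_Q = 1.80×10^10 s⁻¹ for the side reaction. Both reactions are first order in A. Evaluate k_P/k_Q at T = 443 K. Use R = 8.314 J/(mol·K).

k_P/k_Q = (A_P/A_Q)·exp[−(E_P−E_Q)/(RT)] = (A_P/A_Q)·exp[(E_Q−E_P)/(RT)].
(E_Q−E_P)/(RT) = (139−110)×10³/(8.314×443) = 29000/3683 = 7.874.
k_P/k_Q = (5.84×10^7/1.80×10^10)·exp(7.874) = 0.003244 × 2628 = 8.52.
Since E_P < E_Q, lowering the temperature improves selectivity toward P.

8.52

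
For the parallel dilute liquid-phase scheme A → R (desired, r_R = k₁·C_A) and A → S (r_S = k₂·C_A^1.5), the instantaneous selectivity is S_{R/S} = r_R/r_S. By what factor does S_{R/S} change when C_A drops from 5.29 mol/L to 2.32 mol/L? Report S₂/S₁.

1.51

S_{R/S} = (k₁/k₂)·C_A^-0.5, so S₂/S₁ = (C_{A,2}/C_{A,1})^-0.5.
= (2.32/5.29)^(-0.5) = (0.4386)^(-0.5) = 1.51.
Selectivity toward R rises as C_A falls — low-concentration operation is favoured.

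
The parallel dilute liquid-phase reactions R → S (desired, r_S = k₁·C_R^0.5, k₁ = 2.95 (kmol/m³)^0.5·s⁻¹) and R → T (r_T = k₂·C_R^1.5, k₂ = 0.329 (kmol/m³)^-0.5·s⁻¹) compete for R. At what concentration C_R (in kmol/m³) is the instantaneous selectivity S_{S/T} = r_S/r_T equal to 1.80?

4.98 kmol/m³

S_{S/T} = (k₁/k₂)·C_R⁻¹ ⇒ C_R = (S·k₂/k₁)^(-1).
= (1.80×0.329/2.95)^(-1) = (0.2007)^(-1) = 4.98 kmol/m³.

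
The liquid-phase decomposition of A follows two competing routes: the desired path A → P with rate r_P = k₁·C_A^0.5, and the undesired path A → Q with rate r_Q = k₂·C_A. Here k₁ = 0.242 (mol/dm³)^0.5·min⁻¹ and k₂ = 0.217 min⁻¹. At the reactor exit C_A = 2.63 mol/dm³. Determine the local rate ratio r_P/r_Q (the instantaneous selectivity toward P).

S_{P/Q} = r_P/r_Q = (k₁·C_A^0.5)/(k₂·C_A) = (k₁/k₂)·C_A^-0.5.
= (0.242×2.630^0.5) / (0.217×2.630) = 0.3925/0.5707 = 0.688.
The undesired path is higher order in A, so low C_A (CSTR or dilute feed) favours P.

0.688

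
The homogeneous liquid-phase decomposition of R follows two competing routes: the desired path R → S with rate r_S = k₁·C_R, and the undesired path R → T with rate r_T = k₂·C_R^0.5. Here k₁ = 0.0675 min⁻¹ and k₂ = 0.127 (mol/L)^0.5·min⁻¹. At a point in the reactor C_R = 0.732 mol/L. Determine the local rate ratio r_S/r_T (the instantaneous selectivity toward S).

S_{S/T} = r_S/r_T = (k₁·C_R)/(k₂·C_R^0.5) = (k₁/k₂)·C_R^0.5.
= (0.0675×0.7320) / (0.127×0.7320^0.5) = 0.04941/0.1087 = 0.455.

0.455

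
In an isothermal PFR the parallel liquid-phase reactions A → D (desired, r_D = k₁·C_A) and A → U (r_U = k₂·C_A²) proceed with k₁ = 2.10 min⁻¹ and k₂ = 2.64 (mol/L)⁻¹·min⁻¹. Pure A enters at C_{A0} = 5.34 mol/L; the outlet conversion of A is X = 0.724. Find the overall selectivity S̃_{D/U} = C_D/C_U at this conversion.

0.257

C_A = C_{A0}(1−X) = 1.474 mol/L.
Along a PFR/batch, dC_D/dC_A = −r_D/(r_D+r_U) = −k₁/(k₁+k₂·C_A).
Integrating from C_{A0} to C_A: C_D = (2.10/2.64)·ln[(2.10+2.64·5.34)/(2.10+2.64·1.47)] = 0.7955·ln(16.20/5.991) = 0.7912 mol/L.
C_U = (C_{A0}−C_A)−C_D = 3.075 mol/L; S̃_{D/U} = 0.7912/3.075 = 0.257.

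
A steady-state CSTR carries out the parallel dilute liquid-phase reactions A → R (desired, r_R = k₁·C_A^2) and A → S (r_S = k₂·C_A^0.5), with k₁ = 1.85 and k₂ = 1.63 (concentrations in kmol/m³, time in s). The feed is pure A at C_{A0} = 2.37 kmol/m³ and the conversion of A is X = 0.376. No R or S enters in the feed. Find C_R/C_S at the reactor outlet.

2.04

Exit C_A = C_{A0}(1−X) = 2.37×0.624 = 1.479 kmol/m³.
In a CSTR the entire volume is at exit conditions, so r_R = 1.85×1.479^2 = 4.046 and r_S = 1.63×1.479^0.5 = 1.982.
Overall selectivity = C_R/C_S = r_Rτ/(r_Sτ) = r_R/r_S = 2.04.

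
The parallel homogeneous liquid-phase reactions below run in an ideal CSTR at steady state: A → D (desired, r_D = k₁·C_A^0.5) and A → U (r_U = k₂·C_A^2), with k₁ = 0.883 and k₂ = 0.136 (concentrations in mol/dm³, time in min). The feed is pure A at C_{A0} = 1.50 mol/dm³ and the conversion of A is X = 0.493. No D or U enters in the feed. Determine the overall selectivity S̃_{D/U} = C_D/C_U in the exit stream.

9.79

Exit C_A = C_{A0}(1−X) = 1.50×0.507 = 0.7605 mol/dm³.
Rates in a CSTR are evaluated at the outlet concentration: r_D = 0.883×0.7605^0.5 = 0.7700, r_U = 0.136×0.7605^2 = 0.07866.
Overall selectivity = C_D/C_U = r_Dτ/(r_Uτ) = r_D/r_U = 9.79.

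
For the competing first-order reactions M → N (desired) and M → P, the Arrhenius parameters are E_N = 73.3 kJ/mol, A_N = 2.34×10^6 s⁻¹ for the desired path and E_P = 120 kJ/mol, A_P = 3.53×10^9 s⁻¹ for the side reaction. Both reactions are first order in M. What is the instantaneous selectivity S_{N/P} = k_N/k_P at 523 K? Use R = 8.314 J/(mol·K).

30.6

Since both paths have the same order in M, the concentration cancels and S_{N/P} = k_N/k_P = (A_N/A_P)·exp[(E_P−E_N)/(RT)].
(E_P−E_N)/(RT) = (120−73.3)×10³/(8.314×523) = 46700/4348 = 10.74.
k_N/k_P = (2.34×10^6/3.53×10^9)·exp(10.74) = 6.629×10^-4 × 46167 = 30.6.
Since E_N < E_P, lowering the temperature improves selectivity toward N.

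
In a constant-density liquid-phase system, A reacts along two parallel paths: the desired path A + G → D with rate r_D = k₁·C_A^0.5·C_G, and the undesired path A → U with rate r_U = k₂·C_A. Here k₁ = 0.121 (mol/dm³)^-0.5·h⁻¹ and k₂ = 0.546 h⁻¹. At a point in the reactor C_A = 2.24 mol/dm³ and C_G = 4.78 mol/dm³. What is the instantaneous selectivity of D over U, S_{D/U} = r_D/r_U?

0.708

S_{D/U} = r_D/r_U = (k₁·C_A^0.5·C_G)/(k₂·C_A) = (k₁/k₂)·C_A^-0.5·C_G.
= (0.121×2.240^0.5×4.780) / (0.546×2.240) = 0.8656/1.223 = 0.708.
The undesired path is higher order in A, so low C_A (CSTR or dilute feed) favours D.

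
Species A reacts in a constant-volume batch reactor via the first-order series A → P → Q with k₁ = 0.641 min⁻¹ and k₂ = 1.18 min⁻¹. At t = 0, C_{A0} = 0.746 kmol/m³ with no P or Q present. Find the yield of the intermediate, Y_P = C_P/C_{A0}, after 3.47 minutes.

Solving the coupled first-order balances gives C_P(t) = [k₁/(k₂−k₁)]·C_{A0}·(e^(−k₁t) − e^(−k₂t)).
e^(−k₁t) = e^(−0.641×3.47) = e^(−2.224) = 0.1081; e^(−k₂t) = e^(−4.095) = 0.01666.
C_P = 0.641×0.746/(1.18−0.641) × (0.1081−0.01666) = 0.8872×0.09148 = 0.08116 kmol/m³.
Y_P = C_P/C_{A0} = 0.08116/0.746 = 0.109.

0.109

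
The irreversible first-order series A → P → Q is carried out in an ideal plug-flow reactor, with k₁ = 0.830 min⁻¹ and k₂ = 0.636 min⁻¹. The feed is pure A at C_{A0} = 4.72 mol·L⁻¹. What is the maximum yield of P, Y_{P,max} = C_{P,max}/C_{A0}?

0.418

At the optimum, C_{P,max}/C_{A0} = (k₁/k₂)^[k₂/(k₂−k₁)].
= (0.830/0.636)^(0.636/(0.636−0.830)) = (1.305)^(-3.278) = 0.4178.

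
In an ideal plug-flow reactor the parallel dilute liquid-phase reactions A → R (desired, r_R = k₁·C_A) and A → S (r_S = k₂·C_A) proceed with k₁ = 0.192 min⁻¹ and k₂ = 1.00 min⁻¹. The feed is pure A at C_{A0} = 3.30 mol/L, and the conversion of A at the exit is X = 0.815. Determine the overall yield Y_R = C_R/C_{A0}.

C_A = C_{A0}(1−X) = 0.6105 mol/L.
Both paths are first order in A, so the instantaneous fraction to R is constant: dC_R/d(−C_A) = k₁/(k₁+k₂) = 0.1611.
C_R = 0.1611·(C_{A0}−C_A) = 0.1611×2.689 = 0.433 mol/L.
Y_R = C_R/C_{A0} = 0.4332/3.30 = 0.131.

0.131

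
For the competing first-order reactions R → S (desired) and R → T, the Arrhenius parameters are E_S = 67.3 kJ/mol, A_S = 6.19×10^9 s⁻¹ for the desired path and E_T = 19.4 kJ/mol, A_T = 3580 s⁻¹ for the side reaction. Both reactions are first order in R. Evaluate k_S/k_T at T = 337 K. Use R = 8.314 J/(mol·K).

Since both paths have the same order in R, the concentration cancels and S_{S/T} = k_S/k_T = (A_S/A_T)·exp[(E_T−E_S)/(RT)].
(E_T−E_S)/(RT) = (19.4−67.3)×10³/(8.314×337) = -47900/2802 = -17.10.
k_S/k_T = (6.19×10^9/3580)·exp(-17.10) = 1.729×10^6 × 3.761×10^-8 = 0.0650.

0.0650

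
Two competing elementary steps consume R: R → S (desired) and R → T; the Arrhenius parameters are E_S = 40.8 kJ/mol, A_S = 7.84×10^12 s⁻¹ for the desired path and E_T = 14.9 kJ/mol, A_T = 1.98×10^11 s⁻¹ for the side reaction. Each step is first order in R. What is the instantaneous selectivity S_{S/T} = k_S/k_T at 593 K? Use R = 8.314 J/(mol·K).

Since both paths have the same order in R, the concentration cancels and S_{S/T} = k_S/k_T = (A_S/A_T)·exp[(E_T−E_S)/(RT)].
(E_T−E_S)/(RT) = (14.9−40.8)×10³/(8.314×593) = -25900/4930 = -5.253.
k_S/k_T = (7.84×10^12/1.98×10^11)·exp(-5.253) = 39.60 × 0.005230 = 0.207.

0.207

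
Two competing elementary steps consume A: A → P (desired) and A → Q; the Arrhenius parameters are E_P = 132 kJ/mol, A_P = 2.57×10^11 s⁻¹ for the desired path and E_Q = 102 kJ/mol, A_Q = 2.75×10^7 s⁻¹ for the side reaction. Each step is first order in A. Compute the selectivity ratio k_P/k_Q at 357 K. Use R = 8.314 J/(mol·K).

0.381

Since both paths have the same order in A, the concentration cancels and S_{P/Q} = k_P/k_Q = (A_P/A_Q)·exp[(E_Q−E_P)/(RT)].
(E_Q−E_P)/(RT) = (102−132)×10³/(8.314×357) = -30000/2968 = -10.11.
k_P/k_Q = (2.57×10^11/2.75×10^7)·exp(-10.11) = 9345 × 4.077×10^-5 = 0.381.
Since E_P > E_Q, raising the temperature improves selectivity toward P.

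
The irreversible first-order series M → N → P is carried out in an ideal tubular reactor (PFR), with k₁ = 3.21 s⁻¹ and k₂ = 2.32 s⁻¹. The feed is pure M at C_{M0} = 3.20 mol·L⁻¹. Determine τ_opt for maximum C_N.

The intermediate peaks when r₁ = r₂, i.e. k₁e^(−k₁τ) = k₂e^(−k₂τ), giving τ_opt = ln(k₂/k₁)/(k₂−k₁).
= ln(2.32/3.21)/(2.32−3.21) = ln(0.7227)/-0.8900 = -0.3247/-0.8900 = 0.365 s.

0.365 s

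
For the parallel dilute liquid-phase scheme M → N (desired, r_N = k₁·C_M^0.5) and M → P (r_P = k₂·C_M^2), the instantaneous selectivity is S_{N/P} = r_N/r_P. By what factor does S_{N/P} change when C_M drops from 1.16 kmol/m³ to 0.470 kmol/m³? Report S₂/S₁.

3.88

S_{N/P} = (k₁/k₂)·C_M^-1.5, so S₂/S₁ = (C_{M,2}/C_{M,1})^-1.5.
= (0.470/1.16)^(-1.5) = (0.4052)^(-1.5) = 3.88.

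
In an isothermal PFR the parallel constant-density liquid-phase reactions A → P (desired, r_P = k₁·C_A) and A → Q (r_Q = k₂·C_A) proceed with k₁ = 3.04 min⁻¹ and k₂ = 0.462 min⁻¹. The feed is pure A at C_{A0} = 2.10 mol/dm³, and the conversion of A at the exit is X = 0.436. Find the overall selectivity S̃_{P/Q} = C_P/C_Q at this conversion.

C_A = C_{A0}(1−X) = 1.184 mol/dm³.
Both paths are first order in A, so the instantaneous fraction to P is constant: dC_P/d(−C_A) = k₁/(k₁+k₂) = 0.8681.
C_P = 0.8681·(C_{A0}−C_A) = 0.8681×0.9156 = 0.795 mol/dm³.
C_Q = (C_{A0}−C_A)−C_P = 0.1208 mol/dm³; S̃_{P/Q} = 0.7948/0.1208 = 6.58.

6.58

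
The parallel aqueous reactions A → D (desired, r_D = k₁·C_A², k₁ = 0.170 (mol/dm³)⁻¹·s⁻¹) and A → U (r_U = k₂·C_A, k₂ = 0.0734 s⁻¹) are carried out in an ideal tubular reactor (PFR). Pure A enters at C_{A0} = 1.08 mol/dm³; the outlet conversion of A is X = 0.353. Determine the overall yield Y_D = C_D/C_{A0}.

C_A = C_{A0}(1−X) = 0.6988 mol/dm³.
Along a PFR/batch, dC_U/dC_A = −r_U/(r_D+r_U) = −k₂/(k₂+k₁·C_A).
Integrating from C_{A0} to C_A: C_U = (0.0734/0.170)·ln[(0.0734+0.170·1.08)/(0.0734+0.170·0.699)] = 0.4318·ln(0.2570/0.1922) = 0.1255 mol/dm³.
Then C_D = (C_{A0}−C_A) − C_U = 0.3812 − 0.1255 = 0.2558 mol/dm³.
Y_D = C_D/C_{A0} = 0.2558/1.08 = 0.237.

0.237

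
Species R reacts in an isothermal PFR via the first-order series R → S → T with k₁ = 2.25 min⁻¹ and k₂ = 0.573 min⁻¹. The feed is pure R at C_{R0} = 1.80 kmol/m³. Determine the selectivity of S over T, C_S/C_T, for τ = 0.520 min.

5.27

Solving the coupled first-order balances gives C_S(τ) = [k₁/(k₂−k₁)]·C_{R0}·(e^(−k₁τ) − e^(−k₂τ)).
e^(−k₁τ) = e^(−2.25×0.520) = e^(−1.170) = 0.3104; e^(−k₂τ) = e^(−0.2980) = 0.7423.
C_S = 2.25×1.80/(0.573−2.25) × (0.3104−0.7423) = (-2.415)×(-0.4320) = 1.043 kmol/m³.
C_R = C_{R0}e^(−k₁τ) = 0.5587 kmol/m³, so C_T = C_{R0}−C_R−C_S = 0.1981 kmol/m³; C_S/C_T = 5.27.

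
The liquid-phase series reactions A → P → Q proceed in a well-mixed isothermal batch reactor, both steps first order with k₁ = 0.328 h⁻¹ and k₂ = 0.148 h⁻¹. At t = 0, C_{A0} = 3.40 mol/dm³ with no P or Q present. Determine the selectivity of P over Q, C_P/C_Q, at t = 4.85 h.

1.86

Solving the coupled first-order balances gives C_P(t) = [k₁/(k₂−k₁)]·C_{A0}·(e^(−k₁t) − e^(−k₂t)).
e^(−k₁t) = e^(−0.328×4.85) = e^(−1.591) = 0.2038; e^(−k₂t) = e^(−0.7178) = 0.4878.
C_P = 0.328×3.40/(0.148−0.328) × (0.2038−0.4878) = (-6.196)×(-0.2841) = 1.760 mol/dm³.
C_A = C_{A0}e^(−k₁t) = 0.6928 mol/dm³, so C_Q = C_{A0}−C_A−C_P = 0.9473 mol/dm³; C_P/C_Q = 1.86.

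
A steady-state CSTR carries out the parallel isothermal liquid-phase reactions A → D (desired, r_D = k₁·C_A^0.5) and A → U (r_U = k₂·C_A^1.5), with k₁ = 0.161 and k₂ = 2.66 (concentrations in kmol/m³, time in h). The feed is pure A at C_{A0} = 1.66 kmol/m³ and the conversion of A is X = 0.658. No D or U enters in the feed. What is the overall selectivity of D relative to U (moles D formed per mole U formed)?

Exit C_A = C_{A0}(1−X) = 1.66×0.342 = 0.5677 kmol/m³.
In a CSTR the entire volume is at exit conditions, so r_D = 0.161×0.5677^0.5 = 0.1213 and r_U = 2.66×0.5677^1.5 = 1.138.
Overall selectivity = C_D/C_U = r_Dτ/(r_Uτ) = r_D/r_U = 0.107.

0.107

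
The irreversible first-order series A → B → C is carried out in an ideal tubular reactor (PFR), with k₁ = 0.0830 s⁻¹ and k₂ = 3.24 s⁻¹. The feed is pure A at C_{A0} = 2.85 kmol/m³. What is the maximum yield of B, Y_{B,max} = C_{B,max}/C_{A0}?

0.0233

Evaluating C_B at τ_opt = ln(k₂/k₁)/(k₂−k₁) gives C_{B,max}/C_{A0} = (k₁/k₂)^[k₂/(k₂−k₁)].
= (0.0830/3.24)^(3.24/(3.24−0.0830)) = (0.02562)^(1.026) = 0.02326.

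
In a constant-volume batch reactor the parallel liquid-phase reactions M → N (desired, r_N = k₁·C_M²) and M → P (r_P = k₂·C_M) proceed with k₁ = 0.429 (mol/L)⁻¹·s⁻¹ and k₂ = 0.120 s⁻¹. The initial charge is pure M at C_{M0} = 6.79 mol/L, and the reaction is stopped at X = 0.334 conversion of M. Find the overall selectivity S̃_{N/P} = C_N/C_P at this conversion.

C_M = C_{M0}(1−X) = 4.522 mol/L.
Along a PFR/batch, dC_P/dC_M = −r_P/(r_N+r_P) = −k₂/(k₂+k₁·C_M).
Integrating from C_{M0} to C_M: C_P = (0.120/0.429)·ln[(0.120+0.429·6.79)/(0.120+0.429·4.52)] = 0.2797·ln(3.033/2.060) = 0.1082 mol/L.
Then C_N = (C_{M0}−C_M) − C_P = 2.268 − 0.1082 = 2.160 mol/L.
S̃_{N/P} = C_N/C_P = 2.160/0.1082 = 20.0.

20.0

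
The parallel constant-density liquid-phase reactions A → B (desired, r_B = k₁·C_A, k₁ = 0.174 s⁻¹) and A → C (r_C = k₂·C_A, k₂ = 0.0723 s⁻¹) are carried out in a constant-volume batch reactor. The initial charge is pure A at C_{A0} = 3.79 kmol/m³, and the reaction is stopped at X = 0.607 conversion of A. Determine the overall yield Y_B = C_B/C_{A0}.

0.429

C_A = C_{A0}(1−X) = 1.489 kmol/m³.
Both paths are first order in A, so the instantaneous fraction to B is constant: dC_B/d(−C_A) = k₁/(k₁+k₂) = 0.7065.
C_B = 0.7065·(C_{A0}−C_A) = 0.7065×2.301 = 1.63 kmol/m³.
Y_B = C_B/C_{A0} = 1.625/3.79 = 0.429.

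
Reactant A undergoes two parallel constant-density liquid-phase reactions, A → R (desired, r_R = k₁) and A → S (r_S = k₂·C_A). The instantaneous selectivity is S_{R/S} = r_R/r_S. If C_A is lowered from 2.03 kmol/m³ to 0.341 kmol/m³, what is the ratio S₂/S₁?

S_{R/S} = (k₁/k₂)·C_A⁻¹, so S₂/S₁ = (C_{A,2}/C_{A,1})⁻¹.
= 2.03/0.341 = 5.95.
Selectivity toward R rises as C_A falls — low-concentration operation is favoured.

5.95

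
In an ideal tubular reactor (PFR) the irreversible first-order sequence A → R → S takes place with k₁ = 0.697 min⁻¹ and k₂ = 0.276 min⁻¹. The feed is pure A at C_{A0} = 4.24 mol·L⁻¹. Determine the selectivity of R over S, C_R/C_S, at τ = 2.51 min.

The intermediate concentration in a first-order A→B→C sequence is C_R = k₁C_{A0}(e^(−k₁τ) − e^(−k₂τ))/(k₂−k₁).
e^(−k₁τ) = e^(−0.697×2.51) = e^(−1.749) = 0.1739; e^(−k₂τ) = e^(−0.6928) = 0.5002.
C_R = 0.697×4.24/(0.276−0.697) × (0.1739−0.5002) = (-7.020)×(-0.3263) = 2.291 mol·L⁻¹.
C_A = C_{A0}e^(−k₁τ) = 0.7372 mol·L⁻¹, so C_S = C_{A0}−C_A−C_R = 1.212 mol·L⁻¹; C_R/C_S = 1.89.

1.89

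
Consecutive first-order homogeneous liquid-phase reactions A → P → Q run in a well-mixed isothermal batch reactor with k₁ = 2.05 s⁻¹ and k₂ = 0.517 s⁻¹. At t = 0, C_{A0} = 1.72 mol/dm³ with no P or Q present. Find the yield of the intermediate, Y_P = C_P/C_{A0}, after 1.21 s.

Solving the coupled first-order balances gives C_P(t) = [k₁/(k₂−k₁)]·C_{A0}·(e^(−k₁t) − e^(−k₂t)).
e^(−k₁t) = e^(−2.05×1.21) = e^(−2.480) = 0.08370; e^(−k₂t) = e^(−0.6256) = 0.5350.
C_P = 2.05×1.72/(0.517−2.05) × (0.08370−0.5350) = (-2.300)×(-0.4513) = 1.038 mol/dm³.
Y_P = C_P/C_{A0} = 1.038/1.72 = 0.603.

0.603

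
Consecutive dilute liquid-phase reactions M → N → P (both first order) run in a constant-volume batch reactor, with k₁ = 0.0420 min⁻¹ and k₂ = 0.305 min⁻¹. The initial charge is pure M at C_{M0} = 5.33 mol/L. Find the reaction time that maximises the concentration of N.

7.54 min

The intermediate peaks when r₁ = r₂, i.e. k₁e^(−k₁t) = k₂e^(−k₂t), giving t_opt = ln(k₂/k₁)/(k₂−k₁).
= ln(0.305/0.0420)/(0.305−0.0420) = ln(7.262)/0.2630 = 1.983/0.2630 = 7.54 min.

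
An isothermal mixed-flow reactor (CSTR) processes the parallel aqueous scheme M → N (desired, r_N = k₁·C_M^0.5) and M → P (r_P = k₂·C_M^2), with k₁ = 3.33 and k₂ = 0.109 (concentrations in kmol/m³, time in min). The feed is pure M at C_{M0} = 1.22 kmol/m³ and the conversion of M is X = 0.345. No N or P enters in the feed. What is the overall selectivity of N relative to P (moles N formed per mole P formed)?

Exit C_M = C_{M0}(1−X) = 1.22×0.655 = 0.7991 kmol/m³.
A CSTR operates uniformly at the exit composition, giving r_N = 2.977 and r_P = 0.06960 (each k·C_M^n at C_M = 0.7991).
Overall selectivity = C_N/C_P = r_Nτ/(r_Pτ) = r_N/r_P = 42.8.

42.8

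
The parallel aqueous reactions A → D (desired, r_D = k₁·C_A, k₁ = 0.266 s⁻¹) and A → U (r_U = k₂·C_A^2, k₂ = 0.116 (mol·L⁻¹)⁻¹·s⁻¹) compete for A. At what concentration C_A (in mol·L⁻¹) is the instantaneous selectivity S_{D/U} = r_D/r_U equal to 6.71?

0.342 mol·L⁻¹

S_{D/U} = (k₁/k₂)·C_A⁻¹ ⇒ C_A = (S·k₂/k₁)^(-1).
= (6.71×0.116/0.266)^(-1) = (2.926)^(-1) = 0.342 mol·L⁻¹.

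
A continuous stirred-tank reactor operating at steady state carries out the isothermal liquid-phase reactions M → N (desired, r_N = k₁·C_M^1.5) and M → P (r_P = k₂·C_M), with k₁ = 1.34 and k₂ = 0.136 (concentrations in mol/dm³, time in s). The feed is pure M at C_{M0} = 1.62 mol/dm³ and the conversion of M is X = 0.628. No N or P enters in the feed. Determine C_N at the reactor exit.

Exit C_M = C_{M0}(1−X) = 1.62×0.372 = 0.6026 mol/dm³.
In a CSTR the entire volume is at exit conditions, so r_N = 1.34×0.6026^1.5 = 0.6269 and r_P = 0.136×0.6026 = 0.08196.
Fraction of consumed M going to N: r_N/(r_N+r_P) = 0.8844.
C_N = 0.8844·C_{M0}·X = 0.8844×1.62×0.628 = 0.900 mol/dm³.

0.900 mol/dm³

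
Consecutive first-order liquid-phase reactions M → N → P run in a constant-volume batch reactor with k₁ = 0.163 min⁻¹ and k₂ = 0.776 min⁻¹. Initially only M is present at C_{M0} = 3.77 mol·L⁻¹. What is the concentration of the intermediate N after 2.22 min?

For first-order series with pure M initially, C_N(t) = k₁C_{M0}/(k₂−k₁)·(e^(−k₁t) − e^(−k₂t)).
e^(−k₁t) = e^(−0.163×2.22) = e^(−0.3619) = 0.6964; e^(−k₂t) = e^(−1.723) = 0.1786.
C_N = 0.163×3.77/(0.776−0.163) × (0.6964−0.1786) = 1.002×0.5178 = 0.5191 mol·L⁻¹.

0.519 mol·L⁻¹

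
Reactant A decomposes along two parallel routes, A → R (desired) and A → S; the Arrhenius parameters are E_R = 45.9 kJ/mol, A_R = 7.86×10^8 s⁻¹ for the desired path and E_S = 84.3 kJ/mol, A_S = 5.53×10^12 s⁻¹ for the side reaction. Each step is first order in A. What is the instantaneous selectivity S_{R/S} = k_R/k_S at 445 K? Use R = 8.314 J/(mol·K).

4.57

Since both paths have the same order in A, the concentration cancels and S_{R/S} = k_R/k_S = (A_R/A_S)·exp[(E_S−E_R)/(RT)].
(E_S−E_R)/(RT) = (84.3−45.9)×10³/(8.314×445) = 38400/3700 = 10.38.
k_R/k_S = (7.86×10^8/5.53×10^12)·exp(10.38) = 1.421×10^-4 × 32181 = 4.57.
Since E_R < E_S, lowering the temperature improves selectivity toward R.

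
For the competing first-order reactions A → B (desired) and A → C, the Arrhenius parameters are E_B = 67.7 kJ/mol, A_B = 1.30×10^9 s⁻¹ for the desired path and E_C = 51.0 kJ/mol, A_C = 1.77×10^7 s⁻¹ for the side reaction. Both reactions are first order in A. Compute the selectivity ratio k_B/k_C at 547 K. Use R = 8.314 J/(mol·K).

1.87

With equal orders, S_{B/C} = k_B/k_C = (A_B/A_C)·exp[(E_C−E_B)/(RT)].
(E_C−E_B)/(RT) = (51.0−67.7)×10³/(8.314×547) = -16700/4548 = -3.672.
k_B/k_C = (1.30×10^9/1.77×10^7)·exp(-3.672) = 73.45 × 0.02542 = 1.87.
Since E_B > E_C, raising the temperature improves selectivity toward B.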